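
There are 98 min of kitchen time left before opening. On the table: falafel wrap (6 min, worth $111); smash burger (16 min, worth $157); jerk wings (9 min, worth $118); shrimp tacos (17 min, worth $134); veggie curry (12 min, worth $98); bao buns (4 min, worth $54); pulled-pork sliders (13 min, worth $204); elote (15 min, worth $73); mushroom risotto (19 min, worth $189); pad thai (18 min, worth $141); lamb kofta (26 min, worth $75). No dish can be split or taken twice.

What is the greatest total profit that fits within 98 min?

Ranking by ratio (profit/min): falafel wrap 18.50, pulled-pork sliders 15.69, bao buns 13.50.
The ratio heuristic lands on falafel wrap + smash burger + jerk wings + shrimp tacos + veggie curry + bao buns + pulled-pork sliders + mushroom risotto (1065) but leaves 2 min idle.
Dropping shrimp tacos frees 17 min; slotting in pad thai (18 min) lifts the total to 1072 at 97 min.
The closest alternative, falafel wrap + smash burger + jerk wings + shrimp tacos + veggie curry + bao buns + pulled-pork sliders + mushroom risotto, reaches only 1065.

1072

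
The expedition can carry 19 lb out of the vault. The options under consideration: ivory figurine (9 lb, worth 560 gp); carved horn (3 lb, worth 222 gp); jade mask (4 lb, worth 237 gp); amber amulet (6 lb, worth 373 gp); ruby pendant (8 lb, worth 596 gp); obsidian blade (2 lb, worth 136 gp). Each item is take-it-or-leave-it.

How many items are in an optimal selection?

Best achievable value is 1327.
carved horn + amber amulet + ruby pendant + obsidian blade hits 1327 at 19 lb.
Every optimal selection uses 4 items.

4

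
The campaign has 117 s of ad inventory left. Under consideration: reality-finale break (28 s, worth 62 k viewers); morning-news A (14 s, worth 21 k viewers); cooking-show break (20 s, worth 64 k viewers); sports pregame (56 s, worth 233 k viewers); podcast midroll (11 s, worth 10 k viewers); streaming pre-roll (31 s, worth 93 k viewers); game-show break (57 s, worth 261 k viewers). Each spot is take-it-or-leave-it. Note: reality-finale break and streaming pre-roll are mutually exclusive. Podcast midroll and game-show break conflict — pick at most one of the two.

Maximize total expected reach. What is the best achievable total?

494

Density check — game-show break 4.58, sports pregame 4.16, cooking-show break 3.20, streaming pre-roll 3.00 are the best per s.
The ratio ordering already packs tightly: sports pregame + game-show break, 113 s, 494.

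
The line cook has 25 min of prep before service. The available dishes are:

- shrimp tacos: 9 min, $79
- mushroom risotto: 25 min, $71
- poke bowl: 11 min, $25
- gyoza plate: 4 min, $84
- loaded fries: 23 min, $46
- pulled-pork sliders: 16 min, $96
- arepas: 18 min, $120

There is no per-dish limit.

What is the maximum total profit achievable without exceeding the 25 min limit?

By profit per min: gyoza plate 21.00, shrimp tacos 8.78, arepas 6.67 lead.
The ratio ordering already packs tightly: 6×gyoza plate, 24 min, 504.

504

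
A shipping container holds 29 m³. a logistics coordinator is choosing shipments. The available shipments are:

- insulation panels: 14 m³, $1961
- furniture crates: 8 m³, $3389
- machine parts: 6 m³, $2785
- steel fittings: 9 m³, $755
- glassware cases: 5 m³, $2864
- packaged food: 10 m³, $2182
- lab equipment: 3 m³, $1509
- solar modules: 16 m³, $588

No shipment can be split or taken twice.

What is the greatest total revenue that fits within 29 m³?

Density check — glassware cases 572.80, lab equipment 503.00, machine parts 464.17, furniture crates 423.62 are the best per m³.
Filling by ratio: furniture crates + machine parts + glassware cases + lab equipment for 10547, with 7 m³ left unused.
The 3 m³ tied up in lab equipment is better spent on packaged food — total rises to 11220 (29 m³).

11220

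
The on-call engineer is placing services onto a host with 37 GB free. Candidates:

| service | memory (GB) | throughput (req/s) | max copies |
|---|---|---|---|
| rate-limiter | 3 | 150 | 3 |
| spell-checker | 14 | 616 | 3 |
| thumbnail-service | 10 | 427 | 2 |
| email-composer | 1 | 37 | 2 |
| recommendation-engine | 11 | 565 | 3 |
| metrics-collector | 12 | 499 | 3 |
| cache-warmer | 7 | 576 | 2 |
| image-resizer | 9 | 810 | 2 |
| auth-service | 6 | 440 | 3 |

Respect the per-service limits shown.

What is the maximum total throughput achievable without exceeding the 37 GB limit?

3076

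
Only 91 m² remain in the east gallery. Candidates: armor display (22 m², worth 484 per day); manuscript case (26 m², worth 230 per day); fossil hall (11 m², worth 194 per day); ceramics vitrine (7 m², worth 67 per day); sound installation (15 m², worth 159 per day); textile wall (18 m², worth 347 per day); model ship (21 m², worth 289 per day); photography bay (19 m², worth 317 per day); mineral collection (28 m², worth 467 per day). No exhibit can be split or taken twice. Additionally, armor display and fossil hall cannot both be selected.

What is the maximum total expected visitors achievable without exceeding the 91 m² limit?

1615

Best packing: armor display + textile wall + photography bay + mineral collection — 87 m², 1615 total.
Nothing else feasible within 91 m² beats 1615.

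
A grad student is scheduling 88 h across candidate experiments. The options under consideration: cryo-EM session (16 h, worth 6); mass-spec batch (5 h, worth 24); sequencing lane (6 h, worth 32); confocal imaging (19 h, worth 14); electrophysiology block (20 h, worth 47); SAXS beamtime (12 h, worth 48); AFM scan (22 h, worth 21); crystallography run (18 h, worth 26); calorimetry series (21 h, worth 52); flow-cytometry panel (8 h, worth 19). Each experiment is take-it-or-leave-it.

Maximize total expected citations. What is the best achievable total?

229

A density-first pass picks cryo-EM session + mass-spec batch + sequencing lane + electrophysiology block + SAXS beamtime + calorimetry series + flow-cytometry panel — 228 at 88 h.
Dropping cryo-EM session and flow-cytometry panel frees 24 h; slotting in crystallography run (18 h) lifts the total to 229 at 82 h.
Runner-up cryo-EM session + mass-spec batch + sequencing lane + electrophysiology block + SAXS beamtime + calorimetry series + flow-cytometry panel tops out at 228.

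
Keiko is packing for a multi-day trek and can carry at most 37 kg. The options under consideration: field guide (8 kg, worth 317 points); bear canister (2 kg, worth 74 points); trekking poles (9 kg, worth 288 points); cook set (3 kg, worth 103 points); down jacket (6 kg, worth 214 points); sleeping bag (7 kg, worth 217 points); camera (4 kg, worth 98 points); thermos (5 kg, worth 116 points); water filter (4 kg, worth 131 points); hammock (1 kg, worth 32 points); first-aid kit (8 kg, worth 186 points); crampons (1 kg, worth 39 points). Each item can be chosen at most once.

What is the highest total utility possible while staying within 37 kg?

Filling by ratio: field guide + bear canister + trekking poles + cook set + down jacket + water filter + hammock + crampons for 1198, with 3 kg left unused.
Dropping water filter frees 4 kg; slotting in sleeping bag (7 kg) lifts the total to 1284 at 37 kg.
Runner-up field guide + bear canister + trekking poles + down jacket + sleeping bag + water filter + crampons tops out at 1280.

1284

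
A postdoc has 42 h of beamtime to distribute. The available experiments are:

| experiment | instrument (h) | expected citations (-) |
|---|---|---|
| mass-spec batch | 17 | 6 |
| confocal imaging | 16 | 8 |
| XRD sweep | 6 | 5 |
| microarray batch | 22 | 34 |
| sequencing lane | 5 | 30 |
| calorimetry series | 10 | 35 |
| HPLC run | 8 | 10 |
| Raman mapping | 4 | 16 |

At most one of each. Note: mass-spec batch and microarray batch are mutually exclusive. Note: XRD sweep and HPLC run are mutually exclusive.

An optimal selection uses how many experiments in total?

4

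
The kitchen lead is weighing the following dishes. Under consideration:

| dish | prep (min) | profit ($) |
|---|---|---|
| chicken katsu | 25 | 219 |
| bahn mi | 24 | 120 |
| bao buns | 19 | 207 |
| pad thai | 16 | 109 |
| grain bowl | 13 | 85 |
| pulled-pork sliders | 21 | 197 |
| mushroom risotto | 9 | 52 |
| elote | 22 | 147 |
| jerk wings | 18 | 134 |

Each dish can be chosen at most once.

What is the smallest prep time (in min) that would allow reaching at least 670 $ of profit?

74

Minimise min subject to total profit ≥ 670.
chicken katsu + bao buns + pulled-pork sliders + mushroom risotto: 675 profit at 74 min.
No combination under 74 min hits 670.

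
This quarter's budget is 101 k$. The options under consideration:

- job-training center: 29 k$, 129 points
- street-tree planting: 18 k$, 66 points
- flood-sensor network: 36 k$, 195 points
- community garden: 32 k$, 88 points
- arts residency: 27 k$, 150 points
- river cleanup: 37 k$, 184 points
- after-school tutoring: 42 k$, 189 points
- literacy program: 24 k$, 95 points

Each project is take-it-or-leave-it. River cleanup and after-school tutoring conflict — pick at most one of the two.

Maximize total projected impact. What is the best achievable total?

Density check — arts residency 5.56, flood-sensor network 5.42, river cleanup 4.97, after-school tutoring 4.50 are the best per k$.
Flood-sensor network + arts residency + river cleanup uses 100 of the 101 k$ and totals 529.
Next best is job-training center + flood-sensor network + arts residency at 474 (92 k$) — short by 55.

529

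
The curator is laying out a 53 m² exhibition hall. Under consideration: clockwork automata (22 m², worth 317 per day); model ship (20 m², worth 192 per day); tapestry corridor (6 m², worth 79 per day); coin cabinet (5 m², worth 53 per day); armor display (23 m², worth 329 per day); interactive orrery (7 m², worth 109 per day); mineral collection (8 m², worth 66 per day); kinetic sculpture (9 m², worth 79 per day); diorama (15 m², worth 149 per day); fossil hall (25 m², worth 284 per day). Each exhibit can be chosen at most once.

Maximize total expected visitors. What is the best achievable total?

755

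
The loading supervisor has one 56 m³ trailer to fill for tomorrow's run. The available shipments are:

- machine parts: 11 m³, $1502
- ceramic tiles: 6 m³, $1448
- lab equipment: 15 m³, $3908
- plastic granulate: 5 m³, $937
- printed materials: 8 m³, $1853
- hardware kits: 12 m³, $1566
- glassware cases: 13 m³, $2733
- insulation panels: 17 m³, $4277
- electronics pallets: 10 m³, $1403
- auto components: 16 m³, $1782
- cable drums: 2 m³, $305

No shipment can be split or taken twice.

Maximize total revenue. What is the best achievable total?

Greedy by ratio would take ceramic tiles + lab equipment + plastic granulate + printed materials + insulation panels + cable drums: 53 m³ used, total 12728.
The 10 m³ tied up in printed materials and cable drums is better spent on glassware cases — total rises to 13303 (56 m³).
No other feasible combination exceeds 13303.

13303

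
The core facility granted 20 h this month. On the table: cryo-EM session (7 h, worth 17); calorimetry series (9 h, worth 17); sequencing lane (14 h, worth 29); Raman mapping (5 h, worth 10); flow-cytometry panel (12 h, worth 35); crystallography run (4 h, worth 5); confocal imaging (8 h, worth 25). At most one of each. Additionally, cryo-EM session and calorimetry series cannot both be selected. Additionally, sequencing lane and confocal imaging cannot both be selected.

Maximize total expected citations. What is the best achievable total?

60

By expected citations per h: confocal imaging 3.12, flow-cytometry panel 2.92, cryo-EM session 2.43 lead.
Taking flow-cytometry panel + confocal imaging: 20 h used, 60 in expected citations.
The closest alternative, cryo-EM session + flow-cytometry panel, reaches only 52.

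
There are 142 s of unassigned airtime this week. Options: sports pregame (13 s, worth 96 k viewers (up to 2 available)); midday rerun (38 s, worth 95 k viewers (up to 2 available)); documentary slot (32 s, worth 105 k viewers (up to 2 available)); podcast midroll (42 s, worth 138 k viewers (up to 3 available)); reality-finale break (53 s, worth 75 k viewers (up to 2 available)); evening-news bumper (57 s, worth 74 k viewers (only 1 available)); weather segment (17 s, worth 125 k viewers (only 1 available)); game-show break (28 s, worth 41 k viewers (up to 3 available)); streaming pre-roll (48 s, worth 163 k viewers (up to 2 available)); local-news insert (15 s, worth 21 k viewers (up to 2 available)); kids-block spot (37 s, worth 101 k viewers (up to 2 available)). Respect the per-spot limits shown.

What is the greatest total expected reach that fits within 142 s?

By expected reach per s: sports pregame 7.38, weather segment 7.35, streaming pre-roll 3.40, podcast midroll 3.29 lead.
Taking 2×sports pregame + weather segment + 2×streaming pre-roll: 139 s used, 643 in expected reach.
The spare 3 s is too small for any remaining spot, and no exchange beats 643.

643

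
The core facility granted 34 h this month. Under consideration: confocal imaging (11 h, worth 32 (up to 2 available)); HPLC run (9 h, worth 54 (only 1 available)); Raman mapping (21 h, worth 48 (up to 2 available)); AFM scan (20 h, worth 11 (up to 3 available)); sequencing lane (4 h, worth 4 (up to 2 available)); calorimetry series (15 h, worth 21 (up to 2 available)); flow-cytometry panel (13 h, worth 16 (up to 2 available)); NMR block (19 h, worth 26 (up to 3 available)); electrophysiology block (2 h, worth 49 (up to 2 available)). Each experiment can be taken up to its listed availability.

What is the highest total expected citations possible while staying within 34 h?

200

The ratio heuristic lands on confocal imaging + HPLC run + 2×sequencing lane + 2×electrophysiology block (192) but leaves 2 h idle.
The 19 h tied up in confocal imaging and 2×sequencing lane is better spent on Raman mapping — total rises to 200 (34 h).
That's the maximum — no swap from here does better than 200.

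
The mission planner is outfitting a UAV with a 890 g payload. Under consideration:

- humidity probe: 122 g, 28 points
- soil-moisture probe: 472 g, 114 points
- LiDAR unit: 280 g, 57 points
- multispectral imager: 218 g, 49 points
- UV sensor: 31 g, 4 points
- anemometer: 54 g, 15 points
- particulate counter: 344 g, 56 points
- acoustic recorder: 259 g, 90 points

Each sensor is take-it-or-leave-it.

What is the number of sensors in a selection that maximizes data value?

4

Optimal total is 236.
One optimal bundle: humidity probe + soil-moisture probe + UV sensor + acoustic recorder (884 g).
Any selection reaching 236 contains exactly 4 sensors.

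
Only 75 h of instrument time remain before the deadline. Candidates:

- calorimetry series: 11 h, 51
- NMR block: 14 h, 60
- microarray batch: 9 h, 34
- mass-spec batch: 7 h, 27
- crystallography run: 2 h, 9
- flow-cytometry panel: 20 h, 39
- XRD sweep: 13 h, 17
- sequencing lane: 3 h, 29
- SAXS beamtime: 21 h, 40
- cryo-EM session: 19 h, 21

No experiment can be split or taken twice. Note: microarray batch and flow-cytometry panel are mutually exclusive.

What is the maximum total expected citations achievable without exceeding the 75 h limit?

Taking calorimetry series + NMR block + microarray batch + mass-spec batch + crystallography run + sequencing lane + SAXS beamtime: 67 h used, 250 in expected citations.
An exhaustive check of the 1024 subsets confirms 250.

250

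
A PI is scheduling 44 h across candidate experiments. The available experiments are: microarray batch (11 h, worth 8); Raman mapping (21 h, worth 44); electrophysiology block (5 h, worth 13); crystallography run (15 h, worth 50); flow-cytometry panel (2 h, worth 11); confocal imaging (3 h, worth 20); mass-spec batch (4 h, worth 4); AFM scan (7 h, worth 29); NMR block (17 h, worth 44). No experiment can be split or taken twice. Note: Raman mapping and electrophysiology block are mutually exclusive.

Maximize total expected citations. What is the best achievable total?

154

Greedy by ratio would take electrophysiology block + crystallography run + flow-cytometry panel + confocal imaging + mass-spec batch + AFM scan: 36 h used, total 127.
Replace electrophysiology block and mass-spec batch with NMR block: the trade gains 27 net, giving 154 at 44 h.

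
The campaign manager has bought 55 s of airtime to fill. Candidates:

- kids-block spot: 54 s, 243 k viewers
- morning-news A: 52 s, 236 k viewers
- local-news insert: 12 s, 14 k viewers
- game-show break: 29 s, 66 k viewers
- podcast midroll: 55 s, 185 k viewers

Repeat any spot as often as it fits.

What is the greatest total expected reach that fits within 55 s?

The ratio heuristic lands on morning-news A (236) but leaves 3 s idle.
Replace morning-news A with kids-block spot: the trade gains 7 net, giving 243 at 54 s.
Nothing else within 55 s beats 243.

243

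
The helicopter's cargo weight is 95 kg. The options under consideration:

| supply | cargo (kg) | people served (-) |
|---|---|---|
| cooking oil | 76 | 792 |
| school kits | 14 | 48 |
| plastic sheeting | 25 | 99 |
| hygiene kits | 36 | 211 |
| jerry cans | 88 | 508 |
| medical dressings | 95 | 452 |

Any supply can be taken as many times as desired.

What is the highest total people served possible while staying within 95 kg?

840

Best packing: cooking oil + school kits — 90 kg, 840 total.
No other feasible combination exceeds 840.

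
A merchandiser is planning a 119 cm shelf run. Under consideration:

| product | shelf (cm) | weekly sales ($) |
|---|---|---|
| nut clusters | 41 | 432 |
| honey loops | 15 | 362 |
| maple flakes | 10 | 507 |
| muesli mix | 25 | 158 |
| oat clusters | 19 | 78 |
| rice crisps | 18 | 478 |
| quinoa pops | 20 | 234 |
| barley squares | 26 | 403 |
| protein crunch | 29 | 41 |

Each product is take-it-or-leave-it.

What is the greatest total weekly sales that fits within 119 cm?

Ranking by ratio (weekly sales/cm): maple flakes 50.70, rice crisps 26.56, honey loops 24.13.
The ratio heuristic lands on honey loops + maple flakes + muesli mix + rice crisps + quinoa pops + barley squares (2142) but leaves 5 cm idle.
The 45 cm tied up in muesli mix and quinoa pops is better spent on nut clusters — total rises to 2182 (110 cm).
Nothing else within 119 cm beats 2182.

2182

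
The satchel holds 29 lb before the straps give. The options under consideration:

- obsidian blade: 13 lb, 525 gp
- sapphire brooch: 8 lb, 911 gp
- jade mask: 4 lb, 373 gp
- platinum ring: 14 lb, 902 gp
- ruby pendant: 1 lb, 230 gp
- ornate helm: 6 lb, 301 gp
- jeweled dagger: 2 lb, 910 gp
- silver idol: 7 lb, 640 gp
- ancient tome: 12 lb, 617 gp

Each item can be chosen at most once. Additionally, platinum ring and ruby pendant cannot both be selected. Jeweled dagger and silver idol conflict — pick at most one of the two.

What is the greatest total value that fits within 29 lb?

3096

By value per lb: jeweled dagger 455.00, ruby pendant 230.00, sapphire brooch 113.88 lead.
Sapphire brooch + jade mask + platinum ring + jeweled dagger uses 28 of the 29 lb and totals 3096.
No other feasible combination exceeds 3096.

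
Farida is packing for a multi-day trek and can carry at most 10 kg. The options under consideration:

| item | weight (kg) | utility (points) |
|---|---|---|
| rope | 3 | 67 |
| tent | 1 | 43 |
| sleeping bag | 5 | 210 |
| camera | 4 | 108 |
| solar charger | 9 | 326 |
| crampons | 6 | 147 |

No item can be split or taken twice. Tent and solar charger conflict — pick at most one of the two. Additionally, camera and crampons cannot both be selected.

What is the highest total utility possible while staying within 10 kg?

361

Density check — tent 43.00, sleeping bag 42.00, solar charger 36.22, camera 27.00 are the best per kg.
Best packing: tent + sleeping bag + camera — 10 kg, 361 total.
An exhaustive check of the 64 subsets confirms 361.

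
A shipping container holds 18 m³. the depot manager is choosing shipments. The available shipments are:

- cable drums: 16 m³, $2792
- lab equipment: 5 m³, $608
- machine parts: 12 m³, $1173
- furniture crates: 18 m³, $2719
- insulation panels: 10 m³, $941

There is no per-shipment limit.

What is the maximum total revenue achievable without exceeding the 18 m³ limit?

Ranking by ratio (revenue/m³): cable drums 174.50, furniture crates 151.06, lab equipment 121.60.
Taking cable drums: 16 m³ used, 2792 in revenue.
Nothing else within 18 m³ beats 2792.

2792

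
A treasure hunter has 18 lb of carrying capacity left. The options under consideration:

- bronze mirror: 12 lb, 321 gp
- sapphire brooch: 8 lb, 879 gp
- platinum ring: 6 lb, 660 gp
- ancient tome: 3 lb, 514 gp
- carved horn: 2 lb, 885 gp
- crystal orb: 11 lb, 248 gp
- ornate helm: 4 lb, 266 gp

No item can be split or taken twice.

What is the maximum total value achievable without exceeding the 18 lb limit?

2544

Greedy by ratio would take platinum ring + ancient tome + carved horn + ornate helm: 15 lb used, total 2325.
The 6 lb tied up in platinum ring is better spent on sapphire brooch — total rises to 2544 (17 lb).
Every other selection either busts 18 lb or fails to beat 2544.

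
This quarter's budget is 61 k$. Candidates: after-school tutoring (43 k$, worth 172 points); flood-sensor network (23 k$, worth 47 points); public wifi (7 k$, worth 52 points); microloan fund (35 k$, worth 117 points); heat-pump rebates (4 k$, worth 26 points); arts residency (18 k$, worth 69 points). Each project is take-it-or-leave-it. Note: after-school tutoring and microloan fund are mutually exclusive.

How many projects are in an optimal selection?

Optimal total is 250.
For example after-school tutoring + public wifi + heat-pump rebates achieves it, using 54 k$.
Any selection reaching 250 contains exactly 3 projects.

3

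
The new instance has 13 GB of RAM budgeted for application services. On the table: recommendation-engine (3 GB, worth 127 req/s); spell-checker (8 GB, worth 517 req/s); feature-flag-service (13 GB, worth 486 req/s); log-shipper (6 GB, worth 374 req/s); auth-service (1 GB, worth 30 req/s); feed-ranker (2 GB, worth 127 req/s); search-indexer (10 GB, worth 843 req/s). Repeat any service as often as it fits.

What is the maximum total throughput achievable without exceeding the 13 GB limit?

1000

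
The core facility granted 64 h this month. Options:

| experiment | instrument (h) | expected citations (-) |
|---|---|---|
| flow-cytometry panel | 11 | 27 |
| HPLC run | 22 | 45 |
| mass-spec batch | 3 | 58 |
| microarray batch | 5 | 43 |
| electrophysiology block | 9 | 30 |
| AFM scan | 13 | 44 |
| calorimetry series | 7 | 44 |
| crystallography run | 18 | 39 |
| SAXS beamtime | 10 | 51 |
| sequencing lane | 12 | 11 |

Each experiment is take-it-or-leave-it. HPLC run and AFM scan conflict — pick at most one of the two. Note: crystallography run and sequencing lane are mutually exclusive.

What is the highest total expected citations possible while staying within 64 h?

Flow-cytometry panel + mass-spec batch + microarray batch + electrophysiology block + AFM scan + calorimetry series + SAXS beamtime uses 58 of the 64 h and totals 297.

297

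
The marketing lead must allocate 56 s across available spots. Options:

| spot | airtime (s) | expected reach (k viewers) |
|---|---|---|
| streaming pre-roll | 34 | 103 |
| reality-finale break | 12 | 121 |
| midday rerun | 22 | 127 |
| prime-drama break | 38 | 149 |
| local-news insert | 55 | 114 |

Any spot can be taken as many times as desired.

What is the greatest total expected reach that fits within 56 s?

484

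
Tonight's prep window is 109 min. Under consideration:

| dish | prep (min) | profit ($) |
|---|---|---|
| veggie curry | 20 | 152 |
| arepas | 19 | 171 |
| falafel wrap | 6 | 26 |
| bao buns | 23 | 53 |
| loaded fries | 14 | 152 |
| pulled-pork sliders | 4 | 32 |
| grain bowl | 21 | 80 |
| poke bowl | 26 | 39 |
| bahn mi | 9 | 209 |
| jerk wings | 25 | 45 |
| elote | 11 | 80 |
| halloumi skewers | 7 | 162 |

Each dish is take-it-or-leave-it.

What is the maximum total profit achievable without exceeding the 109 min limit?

1038

Ranking by ratio (profit/min): bahn mi 23.22, halloumi skewers 23.14, loaded fries 10.86, arepas 9.00.
A density-first pass picks veggie curry + arepas + falafel wrap + loaded fries + pulled-pork sliders + bahn mi + elote + halloumi skewers — 984 at 90 min.
Replace falafel wrap with grain bowl: the trade gains 54 net, giving 1038 at 105 min.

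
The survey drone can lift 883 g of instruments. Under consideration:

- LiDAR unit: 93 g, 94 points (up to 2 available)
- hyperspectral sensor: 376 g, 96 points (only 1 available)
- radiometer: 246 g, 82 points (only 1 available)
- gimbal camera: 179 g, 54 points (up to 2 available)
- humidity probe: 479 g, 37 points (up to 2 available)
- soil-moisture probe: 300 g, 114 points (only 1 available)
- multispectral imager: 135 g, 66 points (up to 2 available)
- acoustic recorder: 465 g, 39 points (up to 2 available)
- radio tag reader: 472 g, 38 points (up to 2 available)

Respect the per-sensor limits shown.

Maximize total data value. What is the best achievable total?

Filling by ratio: 2×LiDAR unit + soil-moisture probe + 2×multispectral imager for 434, with 127 g left unused.
Replace soil-moisture probe with radiometer + gimbal camera: the trade gains 22 net, giving 456 at 881 g.
That's the maximum — no swap from here does better than 456.

456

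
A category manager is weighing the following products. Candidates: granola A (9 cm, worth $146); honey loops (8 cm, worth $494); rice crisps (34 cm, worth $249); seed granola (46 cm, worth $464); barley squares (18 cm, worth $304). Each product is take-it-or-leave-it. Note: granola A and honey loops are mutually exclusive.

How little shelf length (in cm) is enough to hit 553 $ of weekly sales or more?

26

Look for the lowest-shelf combination reaching 553.
Taking honey loops + barley squares gives 798 (≥ 553) for 26 cm.
No combination under 26 cm hits 553.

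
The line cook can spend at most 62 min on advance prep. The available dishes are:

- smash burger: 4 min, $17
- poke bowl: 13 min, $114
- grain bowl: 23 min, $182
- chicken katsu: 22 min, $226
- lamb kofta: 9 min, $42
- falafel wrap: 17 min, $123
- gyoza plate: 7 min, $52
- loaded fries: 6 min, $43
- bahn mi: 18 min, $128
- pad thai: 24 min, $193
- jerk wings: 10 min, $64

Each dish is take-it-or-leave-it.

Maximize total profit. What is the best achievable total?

539

By profit per min: chicken katsu 10.27, poke bowl 8.77, pad thai 8.04 lead.
Greedy by ratio would take poke bowl + chicken katsu + pad thai: 59 min used, total 533.
Dropping pad thai frees 24 min; slotting in smash burger + grain bowl (27 min) lifts the total to 539 at 62 min.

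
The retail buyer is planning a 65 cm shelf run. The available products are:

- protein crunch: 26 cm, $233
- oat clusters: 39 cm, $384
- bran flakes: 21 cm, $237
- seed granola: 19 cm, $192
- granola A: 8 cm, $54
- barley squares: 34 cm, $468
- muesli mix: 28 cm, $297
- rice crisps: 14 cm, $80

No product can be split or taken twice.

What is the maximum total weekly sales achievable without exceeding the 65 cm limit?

Density check — barley squares 13.76, bran flakes 11.29, muesli mix 10.61 are the best per cm.
Greedy by ratio would take bran flakes + granola A + barley squares: 63 cm used, total 759.
Dropping bran flakes and granola A frees 29 cm; slotting in muesli mix (28 cm) lifts the total to 765 at 62 cm.
The closest alternative, bran flakes + granola A + barley squares, reaches only 759.

765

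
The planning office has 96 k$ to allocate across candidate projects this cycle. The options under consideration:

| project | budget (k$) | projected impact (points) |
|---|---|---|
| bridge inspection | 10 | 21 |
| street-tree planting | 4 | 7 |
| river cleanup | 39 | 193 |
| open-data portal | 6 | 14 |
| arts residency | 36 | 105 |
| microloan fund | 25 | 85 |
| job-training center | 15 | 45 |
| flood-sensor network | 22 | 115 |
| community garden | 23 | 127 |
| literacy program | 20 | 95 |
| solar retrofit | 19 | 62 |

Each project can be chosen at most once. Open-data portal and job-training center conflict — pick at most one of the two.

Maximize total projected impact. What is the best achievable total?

Bridge inspection + river cleanup + flood-sensor network + community garden uses 94 of the 96 k$ and totals 456.
Street-tree planting + river cleanup + open-data portal + flood-sensor network + community garden (94 k$) also reaches 456 — a tie, but nothing goes higher.

456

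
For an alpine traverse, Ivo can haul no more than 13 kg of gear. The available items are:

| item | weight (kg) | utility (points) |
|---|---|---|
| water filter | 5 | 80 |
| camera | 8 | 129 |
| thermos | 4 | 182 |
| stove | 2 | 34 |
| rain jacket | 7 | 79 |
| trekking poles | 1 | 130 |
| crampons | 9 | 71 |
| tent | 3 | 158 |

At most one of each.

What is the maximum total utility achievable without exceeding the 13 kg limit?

550

A density-first pass picks thermos + stove + trekking poles + tent — 504 at 10 kg.
Dropping stove frees 2 kg; slotting in water filter (5 kg) lifts the total to 550 at 13 kg.
Runner-up thermos + stove + trekking poles + tent tops out at 504.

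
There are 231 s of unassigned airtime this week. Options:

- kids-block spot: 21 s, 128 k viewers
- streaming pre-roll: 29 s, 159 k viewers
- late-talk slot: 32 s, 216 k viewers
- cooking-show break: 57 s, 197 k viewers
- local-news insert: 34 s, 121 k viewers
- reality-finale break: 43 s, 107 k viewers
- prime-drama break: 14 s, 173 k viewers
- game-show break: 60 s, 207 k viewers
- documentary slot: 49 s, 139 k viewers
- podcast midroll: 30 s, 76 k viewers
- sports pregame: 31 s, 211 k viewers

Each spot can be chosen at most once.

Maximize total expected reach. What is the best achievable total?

1215

A density-first pass picks kids-block spot + streaming pre-roll + late-talk slot + cooking-show break + local-news insert + prime-drama break + sports pregame — 1205 at 218 s.
Dropping cooking-show break frees 57 s; slotting in game-show break (60 s) lifts the total to 1215 at 221 s.
Next best is kids-block spot + streaming pre-roll + late-talk slot + cooking-show break + local-news insert + prime-drama break + sports pregame at 1205 (218 s) — short by 10.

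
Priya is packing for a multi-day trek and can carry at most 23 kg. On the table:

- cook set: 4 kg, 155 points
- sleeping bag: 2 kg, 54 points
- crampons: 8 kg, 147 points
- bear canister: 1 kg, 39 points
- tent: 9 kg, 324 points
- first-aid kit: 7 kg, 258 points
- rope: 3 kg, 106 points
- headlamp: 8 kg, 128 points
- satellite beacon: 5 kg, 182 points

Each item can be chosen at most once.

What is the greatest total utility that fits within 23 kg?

Filling by ratio: cook set + sleeping bag + bear canister + first-aid kit + rope + satellite beacon for 794, with 1 kg left unused.
Replace sleeping bag and bear canister and satellite beacon with tent: the trade gains 49 net, giving 843 at 23 kg.
Next best is cook set + sleeping bag + bear canister + tent + first-aid kit at 830 (23 kg) — short by 13.

843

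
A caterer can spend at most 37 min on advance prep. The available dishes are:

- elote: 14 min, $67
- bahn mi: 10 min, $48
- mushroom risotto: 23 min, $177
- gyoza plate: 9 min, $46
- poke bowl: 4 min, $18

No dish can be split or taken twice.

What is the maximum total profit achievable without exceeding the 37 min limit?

244

Greedy by ratio would take mushroom risotto + gyoza plate + poke bowl: 36 min used, total 241.
The 13 min tied up in gyoza plate and poke bowl is better spent on elote — total rises to 244 (37 min).
Next best is bahn mi + mushroom risotto + poke bowl at 243 (37 min) — short by 1.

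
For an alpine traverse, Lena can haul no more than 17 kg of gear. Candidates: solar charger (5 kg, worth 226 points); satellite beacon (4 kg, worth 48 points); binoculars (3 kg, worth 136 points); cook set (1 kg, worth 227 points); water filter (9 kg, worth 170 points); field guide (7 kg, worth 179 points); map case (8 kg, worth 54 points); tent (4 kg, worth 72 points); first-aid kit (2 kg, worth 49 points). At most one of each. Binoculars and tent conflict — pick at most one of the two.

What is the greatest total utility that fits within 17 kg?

768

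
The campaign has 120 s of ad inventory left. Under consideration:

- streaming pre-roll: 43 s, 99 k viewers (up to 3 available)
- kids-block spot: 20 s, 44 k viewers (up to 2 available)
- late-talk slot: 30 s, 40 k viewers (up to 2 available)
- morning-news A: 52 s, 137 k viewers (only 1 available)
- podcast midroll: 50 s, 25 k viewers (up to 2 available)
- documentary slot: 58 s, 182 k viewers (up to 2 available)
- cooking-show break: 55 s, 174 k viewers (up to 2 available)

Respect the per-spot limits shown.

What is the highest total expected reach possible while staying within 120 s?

Filling by ratio: 2×cooking-show break for 348, with 10 s left unused.
Dropping 2×cooking-show break frees 110 s; slotting in 2×documentary slot (116 s) lifts the total to 364 at 116 s.
Nothing else within 120 s beats 364.

364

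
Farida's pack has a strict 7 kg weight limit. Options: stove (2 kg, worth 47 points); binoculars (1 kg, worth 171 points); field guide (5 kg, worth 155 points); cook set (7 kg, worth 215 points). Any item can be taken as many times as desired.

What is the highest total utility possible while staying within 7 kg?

1197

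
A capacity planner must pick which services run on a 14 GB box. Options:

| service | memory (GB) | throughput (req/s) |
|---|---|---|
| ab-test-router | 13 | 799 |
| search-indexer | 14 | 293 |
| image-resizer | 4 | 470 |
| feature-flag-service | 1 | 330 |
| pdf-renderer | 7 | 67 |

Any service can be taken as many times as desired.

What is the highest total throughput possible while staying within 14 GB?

Best packing: 14×feature-flag-service — 14 GB, 4620 total.
Nothing else within 14 GB beats 4620.

4620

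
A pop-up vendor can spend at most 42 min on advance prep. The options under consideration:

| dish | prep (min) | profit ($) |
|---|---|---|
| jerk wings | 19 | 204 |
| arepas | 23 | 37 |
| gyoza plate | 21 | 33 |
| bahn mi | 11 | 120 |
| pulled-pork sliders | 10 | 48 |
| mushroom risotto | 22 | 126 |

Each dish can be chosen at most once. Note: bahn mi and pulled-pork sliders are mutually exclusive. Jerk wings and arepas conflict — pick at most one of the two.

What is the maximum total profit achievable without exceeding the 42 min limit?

330

Taking jerk wings + mushroom risotto: 41 min used, 330 in profit.
Runner-up jerk wings + bahn mi tops out at 324.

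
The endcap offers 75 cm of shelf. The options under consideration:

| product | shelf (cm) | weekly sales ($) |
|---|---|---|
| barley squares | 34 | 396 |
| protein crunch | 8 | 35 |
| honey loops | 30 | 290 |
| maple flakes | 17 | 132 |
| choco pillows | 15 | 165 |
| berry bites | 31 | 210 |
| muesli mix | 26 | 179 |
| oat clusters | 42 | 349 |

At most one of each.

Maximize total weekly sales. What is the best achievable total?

Ranking by ratio (weekly sales/cm): barley squares 11.65, choco pillows 11.00, honey loops 9.67, oat clusters 8.31.
A density-first pass picks barley squares + protein crunch + maple flakes + choco pillows — 728 at 74 cm.
Replace protein crunch and maple flakes with muesli mix: the trade gains 12 net, giving 740 at 75 cm.
Runner-up barley squares + protein crunch + maple flakes + choco pillows tops out at 728.

740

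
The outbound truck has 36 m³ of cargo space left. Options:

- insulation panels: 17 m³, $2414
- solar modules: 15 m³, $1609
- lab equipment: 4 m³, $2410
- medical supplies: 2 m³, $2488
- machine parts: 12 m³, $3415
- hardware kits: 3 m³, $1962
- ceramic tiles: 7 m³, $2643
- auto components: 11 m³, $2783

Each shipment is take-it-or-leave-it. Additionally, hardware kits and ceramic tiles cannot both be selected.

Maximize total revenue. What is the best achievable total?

13739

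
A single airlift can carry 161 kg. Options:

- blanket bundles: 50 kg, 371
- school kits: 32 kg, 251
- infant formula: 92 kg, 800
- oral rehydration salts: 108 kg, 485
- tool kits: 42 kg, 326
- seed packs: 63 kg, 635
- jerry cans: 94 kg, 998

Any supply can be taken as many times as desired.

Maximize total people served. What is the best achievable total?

Ranking by ratio (people served/kg): jerry cans 10.62, seed packs 10.08, infant formula 8.70.
The ratio ordering already packs tightly: seed packs + jerry cans, 157 kg, 1633.

1633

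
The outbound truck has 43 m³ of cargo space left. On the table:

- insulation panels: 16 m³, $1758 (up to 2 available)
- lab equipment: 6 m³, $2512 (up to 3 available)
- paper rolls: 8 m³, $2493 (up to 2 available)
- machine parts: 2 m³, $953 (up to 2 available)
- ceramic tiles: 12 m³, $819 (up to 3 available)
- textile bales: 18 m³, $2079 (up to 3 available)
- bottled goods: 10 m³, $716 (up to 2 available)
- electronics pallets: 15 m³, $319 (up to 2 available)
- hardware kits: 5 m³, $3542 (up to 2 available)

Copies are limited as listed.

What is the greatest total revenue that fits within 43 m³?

19019

The ratio ordering already packs tightly: 3×lab equipment + paper rolls + 2×machine parts + 2×hardware kits, 40 m³, 19019.
No other feasible combination exceeds 19019.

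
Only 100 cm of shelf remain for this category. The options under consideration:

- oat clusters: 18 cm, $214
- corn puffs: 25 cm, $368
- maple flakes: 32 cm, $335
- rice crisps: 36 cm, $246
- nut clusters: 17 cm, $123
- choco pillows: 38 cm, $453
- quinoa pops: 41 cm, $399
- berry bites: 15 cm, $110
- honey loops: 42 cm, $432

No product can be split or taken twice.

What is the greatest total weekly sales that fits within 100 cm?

1158

Filling by ratio: oat clusters + corn puffs + choco pillows + berry bites for 1145, with 4 cm left unused.
The 15 cm tied up in berry bites is better spent on nut clusters — total rises to 1158 (98 cm).
The closest alternative, corn puffs + maple flakes + choco pillows, reaches only 1156.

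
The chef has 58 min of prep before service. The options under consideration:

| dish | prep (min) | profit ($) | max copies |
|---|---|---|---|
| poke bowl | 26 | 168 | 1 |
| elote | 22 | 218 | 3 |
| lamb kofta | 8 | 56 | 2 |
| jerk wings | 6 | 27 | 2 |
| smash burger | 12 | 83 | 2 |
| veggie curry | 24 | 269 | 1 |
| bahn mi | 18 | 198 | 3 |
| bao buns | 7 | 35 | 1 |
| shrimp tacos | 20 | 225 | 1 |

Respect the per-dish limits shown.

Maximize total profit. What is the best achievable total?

621

Taking the top-ratio dishes first gives lamb kofta + jerk wings + veggie curry + shrimp tacos for 577 (58 min).
The 38 min tied up in lamb kofta and jerk wings and veggie curry is better spent on 2×bahn mi — total rises to 621 (56 min).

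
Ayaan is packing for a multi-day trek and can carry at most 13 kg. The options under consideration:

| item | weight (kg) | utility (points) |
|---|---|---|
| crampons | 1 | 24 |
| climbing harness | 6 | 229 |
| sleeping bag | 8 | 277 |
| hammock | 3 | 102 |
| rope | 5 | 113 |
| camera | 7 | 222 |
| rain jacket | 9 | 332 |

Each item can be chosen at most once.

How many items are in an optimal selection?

3

Best achievable utility is 458.
crampons + hammock + rain jacket hits 458 at 13 kg.
Every optimal selection uses 3 items.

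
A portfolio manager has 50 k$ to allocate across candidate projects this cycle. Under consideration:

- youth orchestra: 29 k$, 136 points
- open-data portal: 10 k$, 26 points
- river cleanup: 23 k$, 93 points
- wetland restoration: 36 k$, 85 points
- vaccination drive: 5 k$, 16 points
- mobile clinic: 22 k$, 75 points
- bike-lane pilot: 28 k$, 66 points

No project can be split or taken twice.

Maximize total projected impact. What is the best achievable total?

184

A density-first pass picks youth orchestra + open-data portal + vaccination drive — 178 at 44 k$.
Replace youth orchestra and open-data portal with river cleanup + mobile clinic: the trade gains 6 net, giving 184 at 50 k$.
Runner-up youth orchestra + open-data portal + vaccination drive tops out at 178.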